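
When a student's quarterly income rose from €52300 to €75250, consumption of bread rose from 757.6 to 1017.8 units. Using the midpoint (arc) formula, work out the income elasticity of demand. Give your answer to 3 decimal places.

ΔQ = 1017.8 − 757.6 = 260.2; midpoint Q̄ = (757.6 + 1017.8)/2 = 887.7.
ΔI = 75250 − 52300 = 22950; midpoint Ī = (52300 + 75250)/2 = 63775.
η = (ΔQ/Q̄) ÷ (ΔI/Ī) = (260.2/887.7) ÷ (22950/63775) = 0.815.

0.815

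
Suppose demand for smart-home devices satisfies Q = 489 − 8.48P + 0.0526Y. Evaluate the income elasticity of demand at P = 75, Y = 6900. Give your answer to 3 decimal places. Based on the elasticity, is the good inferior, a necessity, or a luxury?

1.681 (luxury)

At P = 75, Y = 6900: Q = 215.940.
Holding P constant, ∂Q/∂Y = 0.0526.
η_Y = (∂Q/∂Y)·(Y/Q) = 0.0526 × (6900/215.940) = 1.681.
Since η > 1, this is a luxury.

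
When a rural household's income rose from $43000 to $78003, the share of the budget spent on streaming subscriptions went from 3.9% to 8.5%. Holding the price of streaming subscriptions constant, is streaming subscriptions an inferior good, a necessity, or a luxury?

The budget share rises as income rises, so η > 1.

luxury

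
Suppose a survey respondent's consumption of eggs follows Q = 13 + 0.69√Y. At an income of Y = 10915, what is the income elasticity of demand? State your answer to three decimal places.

At Y = 10915: Q = 85.088.
dQ/dY = 0.69/(2√Y) = 0.00330223 at this income.
η = (dQ/dY)·(Y/Q) = 0.00330223 × (10915/85.088) = 0.424.

0.424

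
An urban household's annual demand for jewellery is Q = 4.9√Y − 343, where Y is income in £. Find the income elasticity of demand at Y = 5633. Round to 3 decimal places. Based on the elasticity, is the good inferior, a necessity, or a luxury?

7.426 (luxury)

At Y = 5633: Q = 24.761.
dQ/dY = 4.9/(2√Y) = 0.0326435 at this income.
η = (dQ/dY)·(Y/Q) = 0.0326435 × (5633/24.761) = 7.426.
Since η > 1, the good is a luxury.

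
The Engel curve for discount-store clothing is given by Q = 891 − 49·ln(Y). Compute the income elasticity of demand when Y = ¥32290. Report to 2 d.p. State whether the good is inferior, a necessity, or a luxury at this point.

At Y = 32290: Q = 382.257.
dQ/dY = -49/Y = -0.0015175 at this income.
η = (dQ/dY)·(Y/Q) = -0.0015175 × (32290/382.257) = -0.13.
Since η < 0, the good is an inferior good.

-0.13 (inferior good)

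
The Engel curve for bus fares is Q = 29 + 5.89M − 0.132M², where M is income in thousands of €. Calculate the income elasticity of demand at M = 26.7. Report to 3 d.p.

At M = 26.7: Q = 92.1615.
dQ/dM = 5.89 − 0.264M = -1.15880.
η = (dQ/dM)·(M/Q) = -1.15880 × (26.7/92.1615) = -0.336.

-0.336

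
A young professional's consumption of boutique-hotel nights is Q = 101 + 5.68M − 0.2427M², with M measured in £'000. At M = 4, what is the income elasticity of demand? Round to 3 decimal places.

At M = 4: Q = 119.8368.
dQ/dM = 5.68 − 0.4854M = 3.73840.
η = (dQ/dM)·(M/Q) = 3.73840 × (4/119.8368) = 0.125.

0.125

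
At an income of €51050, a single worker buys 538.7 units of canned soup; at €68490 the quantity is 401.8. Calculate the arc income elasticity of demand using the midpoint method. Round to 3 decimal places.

ΔQ = 401.8 − 538.7 = -136.9; midpoint Q̄ = (538.7 + 401.8)/2 = 470.25.
ΔI = 68490 − 51050 = 17440; midpoint Ī = (51050 + 68490)/2 = 59770.
η = (ΔQ/Q̄) ÷ (ΔI/Ī) = (-136.9/470.25) ÷ (17440/59770) = -0.998.

-0.998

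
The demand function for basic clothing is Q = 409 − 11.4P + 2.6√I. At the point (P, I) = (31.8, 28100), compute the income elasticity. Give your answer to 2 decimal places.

0.45

At P = 31.8, I = 28100: Q = 482.319.
Holding P constant, ∂Q/∂I = 2.6/(2√I) = 0.00775515.
η_I = (∂Q/∂I)·(I/Q) = 0.00775515 × (28100/482.319) = 0.45.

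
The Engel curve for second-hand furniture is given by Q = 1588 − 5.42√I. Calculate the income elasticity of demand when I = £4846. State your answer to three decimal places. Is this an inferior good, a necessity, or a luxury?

-0.156 (inferior good)

At I = 4846: Q = 1210.696.
dQ/dI = -5.42/(2√I) = -0.0389294 at this income.
η = (dQ/dI)·(I/Q) = -0.0389294 × (4846/1210.696) = -0.156.
Since η < 0, the good is an inferior good.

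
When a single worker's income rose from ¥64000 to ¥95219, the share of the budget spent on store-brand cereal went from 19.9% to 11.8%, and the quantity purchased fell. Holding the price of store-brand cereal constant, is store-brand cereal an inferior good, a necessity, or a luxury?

Quantity demanded falls as income rises, so η < 0.

inferior good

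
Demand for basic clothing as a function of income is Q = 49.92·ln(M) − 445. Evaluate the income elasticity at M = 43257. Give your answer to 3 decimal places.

0.568

At M = 43257: Q = 87.892.
dQ/dM = 49.92/M = 0.00115403 at this income.
η = (dQ/dM)·(M/Q) = 0.00115403 × (43257/87.892) = 0.568.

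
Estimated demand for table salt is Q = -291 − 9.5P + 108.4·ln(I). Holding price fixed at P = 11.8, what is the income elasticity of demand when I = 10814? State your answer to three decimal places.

0.180

At P = 11.8, I = 10814: Q = 603.784.
Holding P constant, ∂Q/∂I = 108.4/I = 0.010024.
η_I = (∂Q/∂I)·(I/Q) = 0.010024 × (10814/603.784) = 0.180.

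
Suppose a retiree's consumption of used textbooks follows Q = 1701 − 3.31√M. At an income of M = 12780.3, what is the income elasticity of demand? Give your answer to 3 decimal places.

-0.141

At M = 12780.3: Q = 1326.805.
dQ/dM = -3.31/(2√M) = -0.0146395 at this income.
η = (dQ/dM)·(M/Q) = -0.0146395 × (12780.3/1326.805) = -0.141.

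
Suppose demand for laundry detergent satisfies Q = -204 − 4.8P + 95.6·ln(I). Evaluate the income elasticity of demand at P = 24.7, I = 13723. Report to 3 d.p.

At P = 24.7, I = 13723: Q = 588.205.
Holding P constant, ∂Q/∂I = 95.6/I = 0.00696641.
η_I = (∂Q/∂I)·(I/Q) = 0.00696641 × (13723/588.205) = 0.163.

0.163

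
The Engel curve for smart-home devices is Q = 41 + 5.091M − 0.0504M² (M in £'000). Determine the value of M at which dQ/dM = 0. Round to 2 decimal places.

dQ/dM = 5.091 − 0.1008M.
The good is inferior where dQ/dM < 0. Setting dQ/dM = 0 gives M = 5.091 / 0.1008 = 50.51.

50.51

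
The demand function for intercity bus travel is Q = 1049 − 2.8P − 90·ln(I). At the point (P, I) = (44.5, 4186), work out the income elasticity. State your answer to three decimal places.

-0.518

At P = 44.5, I = 4186: Q = 173.845.
Holding P constant, ∂Q/∂I = -90/I = -0.0215002.
η_I = (∂Q/∂I)·(I/Q) = -0.0215002 × (4186/173.845) = -0.518.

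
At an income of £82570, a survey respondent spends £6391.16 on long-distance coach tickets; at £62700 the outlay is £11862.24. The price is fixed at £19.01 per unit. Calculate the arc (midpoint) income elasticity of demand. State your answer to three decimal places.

-2.191

With a constant price, Q₁ = 6391.16/19.01 = 336.200 and Q₂ = 11862.24/19.01 = 624.000 (equivalently, work directly with expenditure since P cancels).
Midpoint %ΔQ = (11862.24 − 6391.16)/9126.70 = 0.59946; midpoint %ΔI = (62700 − 82570)/72635 = -0.27356.
η = 0.59946 / -0.27356 = -2.191.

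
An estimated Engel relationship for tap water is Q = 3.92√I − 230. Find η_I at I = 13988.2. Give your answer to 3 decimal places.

At I = 13988.2: Q = 233.625.
dQ/dI = 3.92/(2√I) = 0.016572 at this income.
η = (dQ/dI)·(I/Q) = 0.016572 × (13988.2/233.625) = 0.992.

0.992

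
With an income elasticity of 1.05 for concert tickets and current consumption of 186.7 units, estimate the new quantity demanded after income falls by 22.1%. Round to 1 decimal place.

%ΔQ ≈ η × %ΔI = 1.05 × (-22.1%) = -23.205%.
New Q ≈ 186.7 × (1 − 0.23205) = 143.4.

143.4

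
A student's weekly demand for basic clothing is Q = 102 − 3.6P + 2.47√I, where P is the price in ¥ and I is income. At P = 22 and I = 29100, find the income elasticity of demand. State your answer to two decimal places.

At P = 22, I = 29100: Q = 444.150.
Holding P constant, ∂Q/∂I = 2.47/(2√I) = 0.0072397.
η_I = (∂Q/∂I)·(I/Q) = 0.0072397 × (29100/444.150) = 0.47.

0.47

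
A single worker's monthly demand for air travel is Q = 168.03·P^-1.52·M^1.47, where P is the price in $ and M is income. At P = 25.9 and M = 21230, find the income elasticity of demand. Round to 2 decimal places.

For a multiplicative demand Q = A·P^α·M^β, the income elasticity is β everywhere.
Here β = 1.47, so η = 1.47.

1.47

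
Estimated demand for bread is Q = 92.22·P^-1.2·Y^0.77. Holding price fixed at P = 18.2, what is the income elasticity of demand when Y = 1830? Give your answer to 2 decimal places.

0.77

For a multiplicative demand Q = A·P^α·Y^β, the income elasticity is β everywhere.
Here β = 0.77, so η = 0.77.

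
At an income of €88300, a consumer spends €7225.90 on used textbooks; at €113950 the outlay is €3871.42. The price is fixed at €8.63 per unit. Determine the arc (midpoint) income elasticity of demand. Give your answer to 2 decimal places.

-2.38

With a constant price, Q₁ = 7225.90/8.63 = 837.300 and Q₂ = 3871.42/8.63 = 448.600 (equivalently, work directly with expenditure since P cancels).
Midpoint %ΔQ = (3871.42 − 7225.90)/5548.66 = -0.60456; midpoint %ΔI = (113950 − 88300)/101125 = 0.25365.
η = -0.60456 / 0.25365 = -2.38.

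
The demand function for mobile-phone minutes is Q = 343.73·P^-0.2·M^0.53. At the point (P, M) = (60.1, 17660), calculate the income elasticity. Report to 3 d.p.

For a multiplicative demand Q = A·P^α·M^β, the income elasticity is β everywhere.
Here β = 0.53, so η = 0.530.

0.530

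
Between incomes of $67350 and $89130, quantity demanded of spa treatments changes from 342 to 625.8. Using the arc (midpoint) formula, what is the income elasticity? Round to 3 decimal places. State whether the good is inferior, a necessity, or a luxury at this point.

ΔQ = 625.8 − 342 = 283.8; midpoint Q̄ = (342 + 625.8)/2 = 483.9.
ΔI = 89130 − 67350 = 21780; midpoint Ī = (67350 + 89130)/2 = 78240.
η = (ΔQ/Q̄) ÷ (ΔI/Ī) = (283.8/483.9) ÷ (21780/78240) = 2.107.
η > 1 ⇒ luxury.

2.107 (luxury)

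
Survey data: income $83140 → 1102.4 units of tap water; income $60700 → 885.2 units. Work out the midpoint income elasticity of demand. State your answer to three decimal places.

0.700

ΔQ = 885.2 − 1102.4 = -217.2; midpoint Q̄ = (1102.4 + 885.2)/2 = 993.8.
ΔI = 60700 − 83140 = -22440; midpoint Ī = (83140 + 60700)/2 = 71920.
η = (ΔQ/Q̄) ÷ (ΔI/Ī) = (-217.2/993.8) ÷ (-22440/71920) = 0.700.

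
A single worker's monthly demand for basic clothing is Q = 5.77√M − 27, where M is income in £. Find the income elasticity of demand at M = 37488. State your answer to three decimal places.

At M = 37488: Q = 1090.177.
dQ/dM = 5.77/(2√M) = 0.0149005 at this income.
η = (dQ/dM)·(M/Q) = 0.0149005 × (37488/1090.177) = 0.512.

0.512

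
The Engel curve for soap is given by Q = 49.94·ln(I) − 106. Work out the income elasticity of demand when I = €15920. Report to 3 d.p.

0.132

At I = 15920: Q = 377.186.
dQ/dI = 49.94/I = 0.00313693 at this income.
η = (dQ/dI)·(I/Q) = 0.00313693 × (15920/377.186) = 0.132.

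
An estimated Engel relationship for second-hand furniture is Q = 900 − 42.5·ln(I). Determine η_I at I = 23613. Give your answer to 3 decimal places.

At I = 23613: Q = 472.044.
dQ/dI = -42.5/I = -0.00179986 at this income.
η = (dQ/dI)·(I/Q) = -0.00179986 × (23613/472.044) = -0.090.

-0.090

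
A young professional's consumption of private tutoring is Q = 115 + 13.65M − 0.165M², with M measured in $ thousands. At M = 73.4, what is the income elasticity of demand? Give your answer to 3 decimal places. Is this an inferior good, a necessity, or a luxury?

-3.404 (inferior good)

At M = 73.4: Q = 227.9626.
dQ/dM = 13.65 − 0.33M = -10.57200.
η = (dQ/dM)·(M/Q) = -10.57200 × (73.4/227.9626) = -3.404.
η < 0 ⇒ inferior good.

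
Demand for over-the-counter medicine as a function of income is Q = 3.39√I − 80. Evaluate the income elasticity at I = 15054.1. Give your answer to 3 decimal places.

At I = 15054.1: Q = 335.937.
dQ/dI = 3.39/(2√I) = 0.0138147 at this income.
η = (dQ/dI)·(I/Q) = 0.0138147 × (15054.1/335.937) = 0.619.

0.619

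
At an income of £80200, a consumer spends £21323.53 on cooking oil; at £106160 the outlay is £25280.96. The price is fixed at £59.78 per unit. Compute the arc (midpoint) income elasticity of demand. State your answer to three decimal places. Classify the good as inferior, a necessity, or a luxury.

With a constant price, Q₁ = 21323.53/59.78 = 356.700 and Q₂ = 25280.96/59.78 = 422.900 (equivalently, work directly with expenditure since P cancels).
Midpoint %ΔQ = (25280.96 − 21323.53)/23302.25 = 0.16983; midpoint %ΔI = (106160 − 80200)/93180 = 0.27860.
η = 0.16983 / 0.27860 = 0.610.
0 < η < 1 ⇒ necessity.

0.610 (necessity)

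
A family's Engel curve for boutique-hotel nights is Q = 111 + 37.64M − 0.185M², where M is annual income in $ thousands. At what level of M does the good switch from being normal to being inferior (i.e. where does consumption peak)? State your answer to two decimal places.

dQ/dM = 37.64 − 0.37M.
The good is inferior where dQ/dM < 0. Setting dQ/dM = 0 gives M = 37.64 / 0.37 = 101.73.

101.73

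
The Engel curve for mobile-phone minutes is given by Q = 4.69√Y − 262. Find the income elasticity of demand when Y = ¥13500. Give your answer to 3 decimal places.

0.963

At Y = 13500: Q = 282.929.
dQ/dY = 4.69/(2√Y) = 0.0201825 at this income.
η = (dQ/dY)·(Y/Q) = 0.0201825 × (13500/282.929) = 0.963.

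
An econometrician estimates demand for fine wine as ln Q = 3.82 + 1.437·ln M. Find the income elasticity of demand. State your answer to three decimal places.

1.437

In a log-linear demand, the coefficient on ln M is the income elasticity.
So η = 1.437.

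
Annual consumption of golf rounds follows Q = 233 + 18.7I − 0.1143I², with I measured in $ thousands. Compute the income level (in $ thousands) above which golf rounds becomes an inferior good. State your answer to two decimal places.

81.80

dQ/dI = 18.7 − 0.2286I.
The good is inferior where dQ/dI < 0. Setting dQ/dI = 0 gives I = 18.7 / 0.2286 = 81.80.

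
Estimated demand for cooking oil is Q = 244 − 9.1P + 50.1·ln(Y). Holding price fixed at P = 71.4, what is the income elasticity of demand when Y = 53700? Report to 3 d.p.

0.358

At P = 71.4, Y = 53700: Q = 139.908.
Holding P constant, ∂Q/∂Y = 50.1/Y = 0.000932961.
η_Y = (∂Q/∂Y)·(Y/Q) = 0.000932961 × (53700/139.908) = 0.358.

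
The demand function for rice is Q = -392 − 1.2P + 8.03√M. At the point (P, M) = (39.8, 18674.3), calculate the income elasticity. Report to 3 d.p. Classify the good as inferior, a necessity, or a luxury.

0.834 (necessity)

At P = 39.8, M = 18674.3: Q = 657.571.
Holding P constant, ∂Q/∂M = 8.03/(2√M) = 0.0293808.
η_M = (∂Q/∂M)·(M/Q) = 0.0293808 × (18674.3/657.571) = 0.834.
Since 0 < η < 1, this is a necessity.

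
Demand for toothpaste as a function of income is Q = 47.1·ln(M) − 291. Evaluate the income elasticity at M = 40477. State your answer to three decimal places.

At M = 40477: Q = 208.660.
dQ/dM = 47.1/M = 0.00116362 at this income.
η = (dQ/dM)·(M/Q) = 0.00116362 × (40477/208.660) = 0.226.

0.226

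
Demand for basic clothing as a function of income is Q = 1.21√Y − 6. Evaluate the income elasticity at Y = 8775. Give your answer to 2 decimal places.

At Y = 8775: Q = 107.347.
dQ/dY = 1.21/(2√Y) = 0.0064585 at this income.
η = (dQ/dY)·(Y/Q) = 0.0064585 × (8775/107.347) = 0.53.

0.53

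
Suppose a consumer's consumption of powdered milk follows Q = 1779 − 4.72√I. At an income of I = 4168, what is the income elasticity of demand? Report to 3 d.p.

At I = 4168: Q = 1474.277.
dQ/dI = -4.72/(2√I) = -0.0365551 at this income.
η = (dQ/dI)·(I/Q) = -0.0365551 × (4168/1474.277) = -0.103.

-0.103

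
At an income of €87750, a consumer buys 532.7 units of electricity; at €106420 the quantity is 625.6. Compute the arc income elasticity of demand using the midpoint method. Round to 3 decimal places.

ΔQ = 625.6 − 532.7 = 92.9; midpoint Q̄ = (532.7 + 625.6)/2 = 579.15.
ΔI = 106420 − 87750 = 18670; midpoint Ī = (87750 + 106420)/2 = 97085.
η = (ΔQ/Q̄) ÷ (ΔI/Ī) = (92.9/579.15) ÷ (18670/97085) = 0.834.

0.834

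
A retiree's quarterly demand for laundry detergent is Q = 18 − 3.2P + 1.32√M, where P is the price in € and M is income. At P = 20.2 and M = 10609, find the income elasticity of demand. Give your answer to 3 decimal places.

0.761

At P = 20.2, M = 10609: Q = 89.320.
Holding P constant, ∂Q/∂M = 1.32/(2√M) = 0.00640777.
η_M = (∂Q/∂M)·(M/Q) = 0.00640777 × (10609/89.320) = 0.761.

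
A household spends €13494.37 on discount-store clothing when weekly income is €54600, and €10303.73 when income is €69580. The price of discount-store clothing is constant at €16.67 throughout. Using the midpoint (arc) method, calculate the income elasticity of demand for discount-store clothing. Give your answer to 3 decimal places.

With a constant price, Q₁ = 13494.37/16.67 = 809.500 and Q₂ = 10303.73/16.67 = 618.100 (equivalently, work directly with expenditure since P cancels).
Midpoint %ΔQ = (10303.73 − 13494.37)/11899.05 = -0.26814; midpoint %ΔI = (69580 − 54600)/62090 = 0.24126.
η = -0.26814 / 0.24126 = -1.111.

-1.111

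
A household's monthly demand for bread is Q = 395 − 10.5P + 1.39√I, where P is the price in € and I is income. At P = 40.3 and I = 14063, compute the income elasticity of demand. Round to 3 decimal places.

At P = 40.3, I = 14063: Q = 136.687.
Holding P constant, ∂Q/∂I = 1.39/(2√I) = 0.00586065.
η_I = (∂Q/∂I)·(I/Q) = 0.00586065 × (14063/136.687) = 0.603.

0.603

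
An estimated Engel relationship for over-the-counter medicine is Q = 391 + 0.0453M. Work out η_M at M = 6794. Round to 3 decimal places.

At M = 6794: Q = 698.768.
dQ/dM = 0.0453.
η = (dQ/dM)·(M/Q) = 0.0453 × (6794/698.768) = 0.440.

0.440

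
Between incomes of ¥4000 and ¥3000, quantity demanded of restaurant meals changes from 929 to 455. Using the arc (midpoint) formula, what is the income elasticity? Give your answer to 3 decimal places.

2.397

ΔQ = 455 − 929 = -474; midpoint Q̄ = (929 + 455)/2 = 692.
ΔI = 3000 − 4000 = -1000; midpoint Ī = (4000 + 3000)/2 = 3500.
η = (ΔQ/Q̄) ÷ (ΔI/Ī) = (-474/692) ÷ (-1000/3500) = 2.397.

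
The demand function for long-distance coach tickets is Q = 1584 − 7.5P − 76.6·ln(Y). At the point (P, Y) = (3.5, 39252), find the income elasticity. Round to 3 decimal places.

At P = 3.5, Y = 39252: Q = 747.494.
Holding P constant, ∂Q/∂Y = -76.6/Y = -0.00195149.
η_Y = (∂Q/∂Y)·(Y/Q) = -0.00195149 × (39252/747.494) = -0.102.

-0.102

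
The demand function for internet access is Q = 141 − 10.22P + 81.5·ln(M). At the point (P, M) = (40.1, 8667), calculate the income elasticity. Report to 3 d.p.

At P = 40.1, M = 8667: Q = 470.161.
Holding P constant, ∂Q/∂M = 81.5/M = 0.00940348.
η_M = (∂Q/∂M)·(M/Q) = 0.00940348 × (8667/470.161) = 0.173.

0.173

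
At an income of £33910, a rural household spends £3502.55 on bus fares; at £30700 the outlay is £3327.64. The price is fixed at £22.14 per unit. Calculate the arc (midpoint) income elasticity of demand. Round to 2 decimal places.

0.52

With a constant price, Q₁ = 3502.55/22.14 = 158.200 and Q₂ = 3327.64/22.14 = 150.300 (equivalently, work directly with expenditure since P cancels).
Midpoint %ΔQ = (3327.64 − 3502.55)/3415.10 = -0.05122; midpoint %ΔI = (30700 − 33910)/32305 = -0.09937.
η = -0.05122 / -0.09937 = 0.52.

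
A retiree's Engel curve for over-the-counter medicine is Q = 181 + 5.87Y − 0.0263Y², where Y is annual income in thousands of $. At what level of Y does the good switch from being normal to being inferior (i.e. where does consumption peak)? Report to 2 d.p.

111.60

dQ/dY = 5.87 − 0.0526Y.
The good is inferior where dQ/dY < 0. Setting dQ/dY = 0 gives Y = 5.87 / 0.0526 = 111.60.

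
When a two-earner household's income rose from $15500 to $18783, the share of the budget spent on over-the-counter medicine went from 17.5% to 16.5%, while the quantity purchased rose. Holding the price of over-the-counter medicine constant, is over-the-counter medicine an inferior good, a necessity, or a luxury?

Quantity rises but the budget share falls as income rises, so 0 < η < 1.

necessity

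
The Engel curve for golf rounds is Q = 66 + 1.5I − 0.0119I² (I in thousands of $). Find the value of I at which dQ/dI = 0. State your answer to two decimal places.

dQ/dI = 1.5 − 0.0238I.
The good is inferior where dQ/dI < 0. Setting dQ/dI = 0 gives I = 1.5 / 0.0238 = 63.03.

63.03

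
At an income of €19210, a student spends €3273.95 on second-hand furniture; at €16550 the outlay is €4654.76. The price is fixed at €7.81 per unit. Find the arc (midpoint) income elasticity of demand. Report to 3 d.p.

-2.341

With a constant price, Q₁ = 3273.95/7.81 = 419.200 and Q₂ = 4654.76/7.81 = 596.000 (equivalently, work directly with expenditure since P cancels).
Midpoint %ΔQ = (4654.76 − 3273.95)/3964.36 = 0.34831; midpoint %ΔI = (16550 − 19210)/17880 = -0.14877.
η = 0.34831 / -0.14877 = -2.341.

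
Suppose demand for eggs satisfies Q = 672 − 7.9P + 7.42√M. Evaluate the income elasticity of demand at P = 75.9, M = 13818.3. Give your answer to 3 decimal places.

0.462

At P = 75.9, M = 13818.3: Q = 944.620.
Holding P constant, ∂Q/∂M = 7.42/(2√M) = 0.0315607.
η_M = (∂Q/∂M)·(M/Q) = 0.0315607 × (13818.3/944.620) = 0.462.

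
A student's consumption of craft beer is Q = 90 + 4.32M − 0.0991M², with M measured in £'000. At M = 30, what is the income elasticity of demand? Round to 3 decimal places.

At M = 30: Q = 130.4100.
dQ/dM = 4.32 − 0.1982M = -1.62600.
η = (dQ/dM)·(M/Q) = -1.62600 × (30/130.4100) = -0.374.

-0.374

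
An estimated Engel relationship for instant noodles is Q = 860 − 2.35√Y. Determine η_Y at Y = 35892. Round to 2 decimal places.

At Y = 35892: Q = 414.788.
dQ/dY = -2.35/(2√Y) = -0.0062021 at this income.
η = (dQ/dY)·(Y/Q) = -0.0062021 × (35892/414.788) = -0.54.

-0.54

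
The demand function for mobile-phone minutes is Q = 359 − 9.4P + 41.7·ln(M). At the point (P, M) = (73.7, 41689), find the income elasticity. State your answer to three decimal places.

At P = 73.7, M = 41689: Q = 109.824.
Holding P constant, ∂Q/∂M = 41.7/M = 0.00100026.
η_M = (∂Q/∂M)·(M/Q) = 0.00100026 × (41689/109.824) = 0.380.

0.380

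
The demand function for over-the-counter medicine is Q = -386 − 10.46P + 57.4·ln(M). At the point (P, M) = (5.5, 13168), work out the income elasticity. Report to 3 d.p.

0.569

At P = 5.5, M = 13168: Q = 100.940.
Holding P constant, ∂Q/∂M = 57.4/M = 0.00435905.
η_M = (∂Q/∂M)·(M/Q) = 0.00435905 × (13168/100.940) = 0.569.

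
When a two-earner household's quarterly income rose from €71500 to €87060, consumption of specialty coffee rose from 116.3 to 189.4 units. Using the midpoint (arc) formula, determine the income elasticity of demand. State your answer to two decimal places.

ΔQ = 189.4 − 116.3 = 73.1; midpoint Q̄ = (116.3 + 189.4)/2 = 152.85.
ΔI = 87060 − 71500 = 15560; midpoint Ī = (71500 + 87060)/2 = 79280.
η = (ΔQ/Q̄) ÷ (ΔI/Ī) = (73.1/152.85) ÷ (15560/79280) = 2.44.

2.44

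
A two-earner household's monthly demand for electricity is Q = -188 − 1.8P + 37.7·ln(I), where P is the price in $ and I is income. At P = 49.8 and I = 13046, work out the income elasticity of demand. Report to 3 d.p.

0.474

At P = 49.8, I = 13046: Q = 79.614.
Holding P constant, ∂Q/∂I = 37.7/I = 0.00288977.
η_I = (∂Q/∂I)·(I/Q) = 0.00288977 × (13046/79.614) = 0.474.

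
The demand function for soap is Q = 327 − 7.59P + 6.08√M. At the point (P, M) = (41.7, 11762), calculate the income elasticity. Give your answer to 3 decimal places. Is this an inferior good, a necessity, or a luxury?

At P = 41.7, M = 11762: Q = 669.890.
Holding P constant, ∂Q/∂M = 6.08/(2√M) = 0.0280306.
η_M = (∂Q/∂M)·(M/Q) = 0.0280306 × (11762/669.890) = 0.492.
Since 0 < η < 1, this is a necessity.

0.492 (necessity)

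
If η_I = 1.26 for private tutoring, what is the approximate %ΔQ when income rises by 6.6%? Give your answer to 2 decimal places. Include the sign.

%ΔQ ≈ η × %ΔI = 1.26 × 6.6% = 8.32%.

8.32%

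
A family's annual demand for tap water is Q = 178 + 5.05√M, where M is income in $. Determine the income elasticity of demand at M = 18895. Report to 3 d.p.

At M = 18895: Q = 872.168.
dQ/dM = 5.05/(2√M) = 0.0183691 at this income.
η = (dQ/dM)·(M/Q) = 0.0183691 × (18895/872.168) = 0.398.

0.398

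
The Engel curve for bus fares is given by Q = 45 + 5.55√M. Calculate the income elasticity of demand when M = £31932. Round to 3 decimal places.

At M = 31932: Q = 1036.759.
dQ/dM = 5.55/(2√M) = 0.0155292 at this income.
η = (dQ/dM)·(M/Q) = 0.0155292 × (31932/1036.759) = 0.478.

0.478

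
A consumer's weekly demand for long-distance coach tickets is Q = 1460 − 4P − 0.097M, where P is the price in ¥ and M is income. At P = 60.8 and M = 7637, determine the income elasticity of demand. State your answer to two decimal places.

-1.56

At P = 60.8, M = 7637: Q = 476.011.
Holding P constant, ∂Q/∂M = −0.097.
η_M = (∂Q/∂M)·(M/Q) = -0.097 × (7637/476.011) = -1.56.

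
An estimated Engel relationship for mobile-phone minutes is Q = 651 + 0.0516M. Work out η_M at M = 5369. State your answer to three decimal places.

At M = 5369: Q = 928.040.
dQ/dM = 0.0516.
η = (dQ/dM)·(M/Q) = 0.0516 × (5369/928.040) = 0.299.

0.299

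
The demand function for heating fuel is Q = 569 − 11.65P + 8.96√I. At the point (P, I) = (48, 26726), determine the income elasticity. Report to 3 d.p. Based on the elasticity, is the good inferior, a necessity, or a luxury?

0.497 (necessity)

At P = 48, I = 26726: Q = 1474.589.
Holding P constant, ∂Q/∂I = 8.96/(2√I) = 0.0274038.
η_I = (∂Q/∂I)·(I/Q) = 0.0274038 × (26726/1474.589) = 0.497.
Since 0 < η < 1, this is a necessity.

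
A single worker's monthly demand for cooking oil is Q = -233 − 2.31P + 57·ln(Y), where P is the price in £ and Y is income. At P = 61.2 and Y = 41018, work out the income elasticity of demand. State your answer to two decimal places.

At P = 61.2, Y = 41018: Q = 231.069.
Holding P constant, ∂Q/∂Y = 57/Y = 0.00138963.
η_Y = (∂Q/∂Y)·(Y/Q) = 0.00138963 × (41018/231.069) = 0.25.

0.25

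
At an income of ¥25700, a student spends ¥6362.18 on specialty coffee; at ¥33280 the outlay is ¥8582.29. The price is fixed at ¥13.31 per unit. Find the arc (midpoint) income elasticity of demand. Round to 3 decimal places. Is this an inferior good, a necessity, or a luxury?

1.156 (luxury)

With a constant price, Q₁ = 6362.18/13.31 = 478.000 and Q₂ = 8582.29/13.31 = 644.800 (equivalently, work directly with expenditure since P cancels).
Midpoint %ΔQ = (8582.29 − 6362.18)/7472.24 = 0.29711; midpoint %ΔI = (33280 − 25700)/29490 = 0.25704.
η = 0.29711 / 0.25704 = 1.156.
η > 1 ⇒ luxury.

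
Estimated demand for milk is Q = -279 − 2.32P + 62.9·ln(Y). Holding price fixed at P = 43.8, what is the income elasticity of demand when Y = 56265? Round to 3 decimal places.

0.205

At P = 43.8, Y = 56265: Q = 307.373.
Holding P constant, ∂Q/∂Y = 62.9/Y = 0.00111792.
η_Y = (∂Q/∂Y)·(Y/Q) = 0.00111792 × (56265/307.373) = 0.205.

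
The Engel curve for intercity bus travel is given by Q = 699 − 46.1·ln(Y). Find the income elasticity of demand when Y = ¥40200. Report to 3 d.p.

-0.219

At Y = 40200: Q = 210.265.
dQ/dY = -46.1/Y = -0.00114677 at this income.
η = (dQ/dY)·(Y/Q) = -0.00114677 × (40200/210.265) = -0.219.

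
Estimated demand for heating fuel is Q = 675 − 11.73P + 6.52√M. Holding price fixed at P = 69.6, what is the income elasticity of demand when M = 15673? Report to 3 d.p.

0.605

At P = 69.6, M = 15673: Q = 674.843.
Holding P constant, ∂Q/∂M = 6.52/(2√M) = 0.02604.
η_M = (∂Q/∂M)·(M/Q) = 0.02604 × (15673/674.843) = 0.605.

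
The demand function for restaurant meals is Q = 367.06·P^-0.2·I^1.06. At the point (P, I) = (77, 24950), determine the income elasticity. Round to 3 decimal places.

1.060

For a multiplicative demand Q = A·P^α·I^β, the income elasticity is β everywhere.
Here β = 1.06, so η = 1.060.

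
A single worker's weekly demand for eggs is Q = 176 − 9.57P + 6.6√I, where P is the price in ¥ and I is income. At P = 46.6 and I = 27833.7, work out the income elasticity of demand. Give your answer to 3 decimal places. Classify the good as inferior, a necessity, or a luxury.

0.662 (necessity)

At P = 46.6, I = 27833.7: Q = 831.145.
Holding P constant, ∂Q/∂I = 6.6/(2√I) = 0.0197801.
η_I = (∂Q/∂I)·(I/Q) = 0.0197801 × (27833.7/831.145) = 0.662.
Since 0 < η < 1, this is a necessity.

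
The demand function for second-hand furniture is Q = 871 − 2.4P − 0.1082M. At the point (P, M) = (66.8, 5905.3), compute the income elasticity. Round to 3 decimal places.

At P = 66.8, M = 5905.3: Q = 71.727.
Holding P constant, ∂Q/∂M = −0.1082.
η_M = (∂Q/∂M)·(M/Q) = -0.1082 × (5905.3/71.727) = -8.908.

-8.908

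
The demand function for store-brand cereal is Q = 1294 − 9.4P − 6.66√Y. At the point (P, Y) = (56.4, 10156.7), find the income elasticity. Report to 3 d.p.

-3.623

At P = 56.4, Y = 10156.7: Q = 92.642.
Holding P constant, ∂Q/∂Y = -6.66/(2√Y) = -0.0330421.
η_Y = (∂Q/∂Y)·(Y/Q) = -0.0330421 × (10156.7/92.642) = -3.623.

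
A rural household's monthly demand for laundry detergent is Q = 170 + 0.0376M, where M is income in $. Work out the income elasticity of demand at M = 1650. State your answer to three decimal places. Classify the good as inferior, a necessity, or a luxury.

At M = 1650: Q = 232.040.
dQ/dM = 0.0376.
η = (dQ/dM)·(M/Q) = 0.0376 × (1650/232.040) = 0.267.
Since 0 < η < 1, the good is a necessity.

0.267 (necessity)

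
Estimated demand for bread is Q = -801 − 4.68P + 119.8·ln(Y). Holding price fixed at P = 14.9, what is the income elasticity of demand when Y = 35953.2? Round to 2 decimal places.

At P = 14.9, Y = 35953.2: Q = 385.967.
Holding P constant, ∂Q/∂Y = 119.8/Y = 0.00333211.
η_Y = (∂Q/∂Y)·(Y/Q) = 0.00333211 × (35953.2/385.967) = 0.31.

0.31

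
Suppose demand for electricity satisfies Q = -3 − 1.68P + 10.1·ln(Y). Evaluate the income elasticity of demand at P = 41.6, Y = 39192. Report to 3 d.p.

0.298

At P = 41.6, Y = 39192: Q = 33.932.
Holding P constant, ∂Q/∂Y = 10.1/Y = 0.000257706.
η_Y = (∂Q/∂Y)·(Y/Q) = 0.000257706 × (39192/33.932) = 0.298.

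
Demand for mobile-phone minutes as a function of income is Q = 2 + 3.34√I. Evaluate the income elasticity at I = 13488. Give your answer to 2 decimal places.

At I = 13488: Q = 389.900.
dQ/dI = 3.34/(2√I) = 0.0143795 at this income.
η = (dQ/dI)·(I/Q) = 0.0143795 × (13488/389.900) = 0.50.

0.50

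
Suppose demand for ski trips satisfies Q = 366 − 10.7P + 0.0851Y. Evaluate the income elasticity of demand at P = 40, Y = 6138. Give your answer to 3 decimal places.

1.135

At P = 40, Y = 6138: Q = 460.344.
Holding P constant, ∂Q/∂Y = 0.0851.
η_Y = (∂Q/∂Y)·(Y/Q) = 0.0851 × (6138/460.344) = 1.135.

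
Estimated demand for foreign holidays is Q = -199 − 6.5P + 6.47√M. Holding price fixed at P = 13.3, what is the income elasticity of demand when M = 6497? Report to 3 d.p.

1.105

At P = 13.3, M = 6497: Q = 236.058.
Holding P constant, ∂Q/∂M = 6.47/(2√M) = 0.0401345.
η_M = (∂Q/∂M)·(M/Q) = 0.0401345 × (6497/236.058) = 1.105.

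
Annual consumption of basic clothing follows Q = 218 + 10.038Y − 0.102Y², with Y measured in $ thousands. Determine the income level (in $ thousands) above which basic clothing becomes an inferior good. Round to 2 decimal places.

dQ/dY = 10.038 − 0.204Y.
The good is inferior where dQ/dY < 0. Setting dQ/dY = 0 gives Y = 10.038 / 0.204 = 49.21.

49.21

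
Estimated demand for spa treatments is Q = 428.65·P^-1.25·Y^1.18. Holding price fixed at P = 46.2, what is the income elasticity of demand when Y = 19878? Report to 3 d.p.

1.180

For a multiplicative demand Q = A·P^α·Y^β, the income elasticity is β everywhere.
Here β = 1.18, so η = 1.180.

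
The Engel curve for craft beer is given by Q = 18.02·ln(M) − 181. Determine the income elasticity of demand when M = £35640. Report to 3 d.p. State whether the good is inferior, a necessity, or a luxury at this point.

2.289 (luxury)

At M = 35640: Q = 7.872.
dQ/dM = 18.02/M = 0.000505612 at this income.
η = (dQ/dM)·(M/Q) = 0.000505612 × (35640/7.872) = 2.289.
Since η > 1, the good is a luxury.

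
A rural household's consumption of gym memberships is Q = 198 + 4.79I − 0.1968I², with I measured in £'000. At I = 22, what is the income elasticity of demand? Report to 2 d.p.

At I = 22: Q = 208.1288.
dQ/dI = 4.79 − 0.3936I = -3.86920.
η = (dQ/dI)·(I/Q) = -3.86920 × (22/208.1288) = -0.41.

-0.41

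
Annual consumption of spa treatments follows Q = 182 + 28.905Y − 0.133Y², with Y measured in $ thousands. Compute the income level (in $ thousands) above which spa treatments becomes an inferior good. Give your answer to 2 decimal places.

dQ/dY = 28.905 − 0.266Y.
The good is inferior where dQ/dY < 0. Setting dQ/dY = 0 gives Y = 28.905 / 0.266 = 108.67.

108.67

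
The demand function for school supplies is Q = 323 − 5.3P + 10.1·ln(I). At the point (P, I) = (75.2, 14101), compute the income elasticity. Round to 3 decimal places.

0.482

At P = 75.2, I = 14101: Q = 20.935.
Holding P constant, ∂Q/∂I = 10.1/I = 0.000716261.
η_I = (∂Q/∂I)·(I/Q) = 0.000716261 × (14101/20.935) = 0.482.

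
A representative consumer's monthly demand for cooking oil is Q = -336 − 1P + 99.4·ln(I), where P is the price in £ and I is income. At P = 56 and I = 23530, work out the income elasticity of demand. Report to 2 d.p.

At P = 56, I = 23530: Q = 608.564.
Holding P constant, ∂Q/∂I = 99.4/I = 0.00422439.
η_I = (∂Q/∂I)·(I/Q) = 0.00422439 × (23530/608.564) = 0.16.

0.16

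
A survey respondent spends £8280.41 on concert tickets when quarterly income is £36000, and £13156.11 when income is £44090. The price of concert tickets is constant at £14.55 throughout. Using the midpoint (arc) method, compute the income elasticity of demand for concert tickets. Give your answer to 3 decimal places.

2.252

With a constant price, Q₁ = 8280.41/14.55 = 569.100 and Q₂ = 13156.11/14.55 = 904.200 (equivalently, work directly with expenditure since P cancels).
Midpoint %ΔQ = (13156.11 − 8280.41)/10718.26 = 0.45490; midpoint %ΔI = (44090 − 36000)/40045 = 0.20202.
η = 0.45490 / 0.20202 = 2.252.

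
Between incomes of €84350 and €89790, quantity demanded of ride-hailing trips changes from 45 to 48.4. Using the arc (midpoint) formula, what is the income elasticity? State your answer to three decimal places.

1.165

ΔQ = 48.4 − 45 = 3.4; midpoint Q̄ = (45 + 48.4)/2 = 46.7.
ΔI = 89790 − 84350 = 5440; midpoint Ī = (84350 + 89790)/2 = 87070.
η = (ΔQ/Q̄) ÷ (ΔI/Ī) = (3.4/46.7) ÷ (5440/87070) = 1.165.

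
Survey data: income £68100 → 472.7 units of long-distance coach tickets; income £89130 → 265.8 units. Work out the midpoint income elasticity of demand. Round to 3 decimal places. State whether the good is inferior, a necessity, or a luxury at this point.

-2.095 (inferior good)

ΔQ = 265.8 − 472.7 = -206.9; midpoint Q̄ = (472.7 + 265.8)/2 = 369.25.
ΔI = 89130 − 68100 = 21030; midpoint Ī = (68100 + 89130)/2 = 78615.
η = (ΔQ/Q̄) ÷ (ΔI/Ī) = (-206.9/369.25) ÷ (21030/78615) = -2.095.
η < 0 ⇒ inferior good.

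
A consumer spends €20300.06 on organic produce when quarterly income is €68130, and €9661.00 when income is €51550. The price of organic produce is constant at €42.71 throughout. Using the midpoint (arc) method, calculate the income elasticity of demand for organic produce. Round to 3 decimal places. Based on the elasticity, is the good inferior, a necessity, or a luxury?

With a constant price, Q₁ = 20300.06/42.71 = 475.300 and Q₂ = 9661.00/42.71 = 226.200 (equivalently, work directly with expenditure since P cancels).
Midpoint %ΔQ = (9661.00 − 20300.06)/14980.53 = -0.71019; midpoint %ΔI = (51550 − 68130)/59840 = -0.27707.
η = -0.71019 / -0.27707 = 2.563.
η > 1 ⇒ luxury.

2.563 (luxury)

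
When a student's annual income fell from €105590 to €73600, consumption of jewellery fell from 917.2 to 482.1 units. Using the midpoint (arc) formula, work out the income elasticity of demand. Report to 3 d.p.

1.742

ΔQ = 482.1 − 917.2 = -435.1; midpoint Q̄ = (917.2 + 482.1)/2 = 699.65.
ΔI = 73600 − 105590 = -31990; midpoint Ī = (105590 + 73600)/2 = 89595.
η = (ΔQ/Q̄) ÷ (ΔI/Ī) = (-435.1/699.65) ÷ (-31990/89595) = 1.742.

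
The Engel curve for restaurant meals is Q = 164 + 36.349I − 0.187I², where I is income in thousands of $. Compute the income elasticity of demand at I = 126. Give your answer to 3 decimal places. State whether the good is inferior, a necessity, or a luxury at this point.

At I = 126: Q = 1775.1620.
dQ/dI = 36.349 − 0.374I = -10.77500.
η = (dQ/dI)·(I/Q) = -10.77500 × (126/1775.1620) = -0.765.
η < 0 ⇒ inferior good.

-0.765 (inferior good)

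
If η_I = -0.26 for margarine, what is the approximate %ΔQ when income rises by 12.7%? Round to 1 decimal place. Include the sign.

-3.3%

%ΔQ ≈ η × %ΔI = -0.26 × 12.7% = -3.3%.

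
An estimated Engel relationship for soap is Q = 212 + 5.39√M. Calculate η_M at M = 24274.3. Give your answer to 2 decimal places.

0.40

At M = 24274.3: Q = 1051.773.
dQ/dM = 5.39/(2√M) = 0.0172976 at this income.
η = (dQ/dM)·(M/Q) = 0.0172976 × (24274.3/1051.773) = 0.40.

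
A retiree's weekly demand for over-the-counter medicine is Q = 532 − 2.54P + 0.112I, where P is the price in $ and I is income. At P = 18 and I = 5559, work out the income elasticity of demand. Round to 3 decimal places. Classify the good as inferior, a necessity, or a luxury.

At P = 18, I = 5559: Q = 1108.888.
Holding P constant, ∂Q/∂I = 0.112.
η_I = (∂Q/∂I)·(I/Q) = 0.112 × (5559/1108.888) = 0.561.
Since 0 < η < 1, this is a necessity.

0.561 (necessity)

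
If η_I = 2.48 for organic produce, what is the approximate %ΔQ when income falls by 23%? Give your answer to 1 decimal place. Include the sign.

%ΔQ ≈ η × %ΔI = 2.48 × (-23%) = -57.0%.

-57.0%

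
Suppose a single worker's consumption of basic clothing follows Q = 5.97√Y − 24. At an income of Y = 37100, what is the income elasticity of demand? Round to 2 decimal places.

At Y = 37100: Q = 1125.903.
dQ/dY = 5.97/(2√Y) = 0.0154973 at this income.
η = (dQ/dY)·(Y/Q) = 0.0154973 × (37100/1125.903) = 0.51.

0.51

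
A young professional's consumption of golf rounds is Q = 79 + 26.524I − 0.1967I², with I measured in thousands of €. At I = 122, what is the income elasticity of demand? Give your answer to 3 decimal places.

-6.764

At I = 122: Q = 387.2452.
dQ/dI = 26.524 − 0.3934I = -21.47080.
η = (dQ/dI)·(I/Q) = -21.47080 × (122/387.2452) = -6.764.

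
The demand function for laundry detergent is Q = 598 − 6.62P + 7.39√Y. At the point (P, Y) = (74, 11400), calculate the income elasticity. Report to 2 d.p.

0.44

At P = 74, Y = 11400: Q = 897.156.
Holding P constant, ∂Q/∂Y = 7.39/(2√Y) = 0.0346068.
η_Y = (∂Q/∂Y)·(Y/Q) = 0.0346068 × (11400/897.156) = 0.44.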